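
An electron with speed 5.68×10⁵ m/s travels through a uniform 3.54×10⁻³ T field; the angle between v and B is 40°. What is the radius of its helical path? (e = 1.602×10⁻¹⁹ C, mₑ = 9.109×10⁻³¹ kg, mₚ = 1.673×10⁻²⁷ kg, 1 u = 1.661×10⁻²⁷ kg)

r ≈ 5.86×10⁻⁴ m

v⊥ = v sinθ = 5.68×10⁵·sin40° ≈ 3.651×10⁵ m/s.
r = m v⊥/(|q|B) = (9.109×10⁻³¹)(3.651×10⁵)/((1.602×10⁻¹⁹)(3.54×10⁻³)) ≈ 5.86×10⁻⁴ m.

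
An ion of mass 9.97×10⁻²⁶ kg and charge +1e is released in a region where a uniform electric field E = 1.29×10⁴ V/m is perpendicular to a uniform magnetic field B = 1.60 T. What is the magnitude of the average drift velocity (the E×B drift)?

v_d ≈ 8060 m/s

The E×B drift speed is v_d = E/B.
v_d = 1.29×10⁴/1.60 = 8060 m/s.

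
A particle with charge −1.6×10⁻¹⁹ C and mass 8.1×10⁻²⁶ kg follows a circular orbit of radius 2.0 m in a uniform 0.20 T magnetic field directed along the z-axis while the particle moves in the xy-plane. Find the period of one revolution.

T ≈ 1.6×10⁻⁵ s

The cyclotron period depends only on m, q, B: T = 2πm/(|q|B).
T = 2π(8.1×10⁻²⁶)/((1.6×10⁻¹⁹)(0.20)) ≈ 1.6×10⁻⁵ s.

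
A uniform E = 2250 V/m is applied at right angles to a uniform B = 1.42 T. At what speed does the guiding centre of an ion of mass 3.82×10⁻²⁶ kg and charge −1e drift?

v_d ≈ 1580 m/s

The E×B drift speed is v_d = E/B.
v_d = 2250/1.42 = 1580 m/s.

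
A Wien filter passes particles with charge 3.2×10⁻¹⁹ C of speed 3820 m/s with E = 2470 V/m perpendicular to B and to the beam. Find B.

Balance of forces in the selector: qE = qvB ⇒ B = E/v.
B = 2470/3820 = 0.647 T.

B = 0.647 T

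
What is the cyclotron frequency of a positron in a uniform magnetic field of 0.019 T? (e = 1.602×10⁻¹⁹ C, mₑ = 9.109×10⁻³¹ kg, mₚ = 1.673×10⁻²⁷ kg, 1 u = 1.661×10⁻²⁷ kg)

f = |q|B/(2πm).
f = (1.602×10⁻¹⁹)(0.019)/(2π·9.109×10⁻³¹) ≈ 5.3×10⁸ Hz.

f ≈ 5.3×10⁸ Hz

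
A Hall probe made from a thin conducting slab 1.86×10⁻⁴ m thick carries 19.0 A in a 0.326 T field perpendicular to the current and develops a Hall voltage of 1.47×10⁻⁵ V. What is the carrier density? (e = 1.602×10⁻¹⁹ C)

From V_H = IB/(n e t), n = IB/(V_H e t).
n = (19.0)(0.326)/((1.47×10⁻⁵)(1.602×10⁻¹⁹)(1.86×10⁻⁴)) ≈ 1.41×10²⁸ m⁻³.

n ≈ 1.41×10²⁸ m⁻³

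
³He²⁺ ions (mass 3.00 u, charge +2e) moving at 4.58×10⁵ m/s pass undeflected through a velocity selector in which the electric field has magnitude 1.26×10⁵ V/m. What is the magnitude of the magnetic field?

Balance of forces in the selector: qE = qvB ⇒ B = E/v.
B = 1.26×10⁵/4.58×10⁵ = 0.275 T.

B = 0.275 T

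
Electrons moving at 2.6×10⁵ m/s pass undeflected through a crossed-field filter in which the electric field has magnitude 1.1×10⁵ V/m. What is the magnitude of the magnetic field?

B = 0.42 T

Balance of forces in the selector: qE = qvB ⇒ B = E/v.
B = 1.1×10⁵/2.6×10⁵ = 0.42 T.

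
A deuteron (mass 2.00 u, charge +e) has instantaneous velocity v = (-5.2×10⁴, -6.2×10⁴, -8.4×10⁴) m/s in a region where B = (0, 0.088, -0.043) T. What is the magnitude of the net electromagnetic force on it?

|F| ≈ 1.81×10⁻¹⁵ N

v×B = (1.01×10⁴, -2240, -4580) N/C.
F = q v×B = (1.602×10⁻¹⁹ C)·(1.01×10⁴, -2240, -4580) = (1.61×10⁻¹⁵, -3.58×10⁻¹⁶, -7.33×10⁻¹⁶) N.
|F| = 1.81×10⁻¹⁵ N.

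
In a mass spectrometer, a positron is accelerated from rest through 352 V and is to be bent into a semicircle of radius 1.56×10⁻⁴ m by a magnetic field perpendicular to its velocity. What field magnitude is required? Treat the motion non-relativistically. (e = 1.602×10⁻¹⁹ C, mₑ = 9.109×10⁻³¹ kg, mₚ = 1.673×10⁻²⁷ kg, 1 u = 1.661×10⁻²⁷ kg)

B ≈ 0.406 T

v = √(2|q|V/m) = √(2·1.602×10⁻¹⁹·352/9.109×10⁻³¹) ≈ 1.113×10⁷ m/s.
B = mv/(|q|r) = (9.109×10⁻³¹)(1.113×10⁷)/((1.602×10⁻¹⁹)(1.56×10⁻⁴)) ≈ 0.406 T.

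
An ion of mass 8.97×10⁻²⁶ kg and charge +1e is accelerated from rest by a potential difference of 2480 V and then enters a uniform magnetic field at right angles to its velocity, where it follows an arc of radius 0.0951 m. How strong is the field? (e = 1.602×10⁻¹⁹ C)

B ≈ 0.554 T

v = √(2|q|V/m) = √(2·1.602×10⁻¹⁹·2480/8.97×10⁻²⁶) ≈ 9.412×10⁴ m/s.
B = mv/(|q|r) = (8.97×10⁻²⁶)(9.412×10⁴)/((1.602×10⁻¹⁹)(0.0951)) ≈ 0.554 T.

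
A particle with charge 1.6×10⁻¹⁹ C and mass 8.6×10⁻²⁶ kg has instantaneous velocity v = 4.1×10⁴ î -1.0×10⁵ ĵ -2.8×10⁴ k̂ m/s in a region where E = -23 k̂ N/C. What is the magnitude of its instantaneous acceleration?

|a| ≈ 4.28×10⁷ m/s²

Only an electric field acts, so F = qE = (1.6×10⁻¹⁹ C)·(0, 0, -23.0) = (0, 0, -3.68×10⁻¹⁸) N.
|a| = |F|/m = 3.680×10⁻¹⁸/8.6×10⁻²⁶ ≈ 4.28×10⁷ m/s².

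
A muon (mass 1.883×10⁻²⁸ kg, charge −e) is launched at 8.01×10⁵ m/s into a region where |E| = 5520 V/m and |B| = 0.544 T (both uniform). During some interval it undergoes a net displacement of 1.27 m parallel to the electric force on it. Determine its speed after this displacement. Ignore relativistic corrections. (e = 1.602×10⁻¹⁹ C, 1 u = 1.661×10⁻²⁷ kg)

v_f ≈ 3.55×10⁶ m/s

B does no work; ΔKE = |q|E d.
½mv_f² = ½mv₀² + |q|Ed = ½(1.883×10⁻²⁸)(8.01×10⁵)² + (1.602×10⁻¹⁹)(5520)(1.27) ≈ 6.041×10⁻¹⁷ J + 1.123×10⁻¹⁵ J ≈ 1.183×10⁻¹⁵ J.
v_f = √(2·1.183×10⁻¹⁵/1.883×10⁻²⁸) ≈ 3.55×10⁶ m/s.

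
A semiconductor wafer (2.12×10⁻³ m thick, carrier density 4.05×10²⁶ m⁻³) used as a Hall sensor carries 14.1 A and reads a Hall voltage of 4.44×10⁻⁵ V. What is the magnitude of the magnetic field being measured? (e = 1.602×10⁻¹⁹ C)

B ≈ 0.433 T

From V_H = IB/(n e t), B = V_H n e t / I.
B = (4.44×10⁻⁵)(4.05×10²⁶)(1.602×10⁻¹⁹)(2.12×10⁻³)/14.1 ≈ 0.433 T.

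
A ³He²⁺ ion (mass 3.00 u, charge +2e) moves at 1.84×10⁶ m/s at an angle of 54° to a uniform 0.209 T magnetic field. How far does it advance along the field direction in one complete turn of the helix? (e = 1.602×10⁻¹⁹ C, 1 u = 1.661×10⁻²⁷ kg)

v∥ = v cosθ = 1.84×10⁶·cos54° ≈ 1.082×10⁶ m/s.
T = 2πm/(|q|B) = 2π(4.983×10⁻²⁷)/((3.204×10⁻¹⁹)(0.209)) ≈ 4.676×10⁻⁷ s.
pitch = v∥ T = (1.082×10⁶)(4.676×10⁻⁷) ≈ 0.506 m.

p ≈ 0.506 m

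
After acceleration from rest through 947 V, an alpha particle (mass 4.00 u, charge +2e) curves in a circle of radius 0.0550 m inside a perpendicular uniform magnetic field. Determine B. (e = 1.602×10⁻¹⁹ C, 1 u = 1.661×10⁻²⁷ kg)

B ≈ 0.114 T

v = √(2|q|V/m) = √(2·3.204×10⁻¹⁹·947/6.644×10⁻²⁷) ≈ 3.022×10⁵ m/s.
B = mv/(|q|r) = (6.644×10⁻²⁷)(3.022×10⁵)/((3.204×10⁻¹⁹)(0.0550)) ≈ 0.114 T.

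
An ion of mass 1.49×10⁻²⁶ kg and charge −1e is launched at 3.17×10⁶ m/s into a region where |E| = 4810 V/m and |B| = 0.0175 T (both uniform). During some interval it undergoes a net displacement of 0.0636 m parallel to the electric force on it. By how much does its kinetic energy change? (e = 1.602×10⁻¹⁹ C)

ΔKE ≈ 4.90×10⁻¹⁷ J

The magnetic force is always ⟂ v and does no work; only the electric force changes KE.
ΔKE = F_E · d = |q|E d = (1.602×10⁻¹⁹)(4810)(0.0636) ≈ 4.90×10⁻¹⁷ J.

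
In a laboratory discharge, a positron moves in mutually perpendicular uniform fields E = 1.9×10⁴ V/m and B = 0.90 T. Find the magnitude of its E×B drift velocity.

The E×B drift speed is v_d = E/B.
v_d = 1.9×10⁴/0.90 = 2.1×10⁴ m/s.

v_d ≈ 2.1×10⁴ m/s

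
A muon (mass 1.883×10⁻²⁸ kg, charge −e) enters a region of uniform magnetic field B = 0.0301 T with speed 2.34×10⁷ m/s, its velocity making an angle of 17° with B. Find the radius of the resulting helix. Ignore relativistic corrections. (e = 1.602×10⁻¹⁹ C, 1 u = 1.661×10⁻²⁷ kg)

v⊥ = v sinθ = 2.34×10⁷·sin17° ≈ 6.841×10⁶ m/s.
r = m v⊥/(|q|B) = (1.883×10⁻²⁸)(6.841×10⁶)/((1.602×10⁻¹⁹)(0.0301)) ≈ 0.267 m.

r ≈ 0.267 m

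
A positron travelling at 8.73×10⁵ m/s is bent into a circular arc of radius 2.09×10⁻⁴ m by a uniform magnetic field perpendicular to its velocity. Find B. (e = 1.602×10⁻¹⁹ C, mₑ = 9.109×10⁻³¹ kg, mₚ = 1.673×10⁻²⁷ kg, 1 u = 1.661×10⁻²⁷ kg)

From |q|vB = mv²/r, B = mv/(|q|r).
B = (9.109×10⁻³¹)(8.73×10⁵)/((1.602×10⁻¹⁹)(2.09×10⁻⁴)) ≈ 0.0238 T.

B ≈ 0.0238 T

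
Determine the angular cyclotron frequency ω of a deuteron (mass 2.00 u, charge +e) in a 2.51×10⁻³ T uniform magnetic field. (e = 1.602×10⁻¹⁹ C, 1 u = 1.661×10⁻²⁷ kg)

ω = |q|B/m.
ω = (1.602×10⁻¹⁹)(2.51×10⁻³)/3.322×10⁻²⁷ ≈ 1.21×10⁵ rad/s.

ω ≈ 1.21×10⁵ rad/s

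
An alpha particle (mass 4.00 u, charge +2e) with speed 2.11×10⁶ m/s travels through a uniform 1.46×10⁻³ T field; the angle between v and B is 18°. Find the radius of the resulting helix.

r ≈ 9.26 m

v⊥ = v sinθ = 2.11×10⁶·sin18° ≈ 6.520×10⁵ m/s.
r = m v⊥/(|q|B) = (6.644×10⁻²⁷)(6.520×10⁵)/((3.204×10⁻¹⁹)(1.46×10⁻³)) ≈ 9.26 m.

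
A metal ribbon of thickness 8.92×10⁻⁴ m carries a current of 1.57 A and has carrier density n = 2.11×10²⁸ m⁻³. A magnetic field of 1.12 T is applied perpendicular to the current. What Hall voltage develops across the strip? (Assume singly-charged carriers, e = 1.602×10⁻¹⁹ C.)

V_H = IB/(n e t).
V_H = (1.57)(1.12)/((2.11×10²⁸)(1.602×10⁻¹⁹)(8.92×10⁻⁴)) ≈ 5.83×10⁻⁷ V.

V_H ≈ 5.83×10⁻⁷ V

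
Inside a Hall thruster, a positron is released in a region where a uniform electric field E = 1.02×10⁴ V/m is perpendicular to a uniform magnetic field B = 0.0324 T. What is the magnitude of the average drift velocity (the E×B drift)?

The E×B drift speed is v_d = E/B.
v_d = 1.02×10⁴/0.0324 = 3.15×10⁵ m/s.

v_d ≈ 3.15×10⁵ m/s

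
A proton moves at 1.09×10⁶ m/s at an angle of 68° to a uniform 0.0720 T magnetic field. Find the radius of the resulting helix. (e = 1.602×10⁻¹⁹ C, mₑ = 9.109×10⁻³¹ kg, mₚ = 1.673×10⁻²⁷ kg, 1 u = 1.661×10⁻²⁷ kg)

r ≈ 0.147 m

v⊥ = v sinθ = 1.09×10⁶·sin68° ≈ 1.011×10⁶ m/s.
r = m v⊥/(|q|B) = (1.673×10⁻²⁷)(1.011×10⁶)/((1.602×10⁻¹⁹)(0.0720)) ≈ 0.147 m.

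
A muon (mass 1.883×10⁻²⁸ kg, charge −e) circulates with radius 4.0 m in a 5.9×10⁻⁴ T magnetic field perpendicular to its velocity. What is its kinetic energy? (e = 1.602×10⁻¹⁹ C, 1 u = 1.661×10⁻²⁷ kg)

KE ≈ 2400 eV

v = |q|Br/m, then KE = ½mv² = (qBr)²/(2m).
v = (1.602×10⁻¹⁹)(5.9×10⁻⁴)(4.0)/1.883×10⁻²⁸ ≈ 2.008×10⁶ m/s.
KE = ½(1.883×10⁻²⁸)(2.008×10⁶)² ≈ 3.8×10⁻¹⁶ J = 2400 eV.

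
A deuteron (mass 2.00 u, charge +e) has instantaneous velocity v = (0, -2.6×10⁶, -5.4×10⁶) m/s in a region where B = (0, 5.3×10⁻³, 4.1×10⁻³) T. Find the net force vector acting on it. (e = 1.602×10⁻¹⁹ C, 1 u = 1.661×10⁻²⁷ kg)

F ≈ (2.88×10⁻¹⁵, 0, 0) N

v×B = (1.80×10⁴, 0, 0) N/C.
F = q v×B = (1.602×10⁻¹⁹ C)·(1.80×10⁴, 0, 0) = (2.88×10⁻¹⁵, 0, 0) N.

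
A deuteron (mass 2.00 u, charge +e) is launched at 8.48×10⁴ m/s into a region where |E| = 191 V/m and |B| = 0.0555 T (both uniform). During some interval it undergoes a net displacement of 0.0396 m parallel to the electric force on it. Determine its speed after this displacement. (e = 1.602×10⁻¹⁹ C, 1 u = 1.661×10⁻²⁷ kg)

B does no work; ΔKE = |q|E d.
½mv_f² = ½mv₀² + |q|Ed = ½(3.322×10⁻²⁷)(8.48×10⁴)² + (1.602×10⁻¹⁹)(191)(0.0396) ≈ 1.194×10⁻¹⁷ J + 1.212×10⁻¹⁸ J ≈ 1.316×10⁻¹⁷ J.
v_f = √(2·1.316×10⁻¹⁷/3.322×10⁻²⁷) ≈ 8.90×10⁴ m/s.

v_f ≈ 8.90×10⁴ m/s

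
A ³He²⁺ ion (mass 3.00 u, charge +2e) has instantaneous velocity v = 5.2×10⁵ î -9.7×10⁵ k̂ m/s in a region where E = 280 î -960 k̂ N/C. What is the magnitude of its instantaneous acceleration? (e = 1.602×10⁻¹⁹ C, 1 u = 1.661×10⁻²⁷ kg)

Only an electric field acts, so F = qE = (3.204×10⁻¹⁹ C)·(280, 0, -960) = (8.97×10⁻¹⁷, 0, -3.08×10⁻¹⁶) N.
|a| = |F|/m = 3.204×10⁻¹⁶/4.983×10⁻²⁷ ≈ 6.43×10¹⁰ m/s².

|a| ≈ 6.43×10¹⁰ m/s²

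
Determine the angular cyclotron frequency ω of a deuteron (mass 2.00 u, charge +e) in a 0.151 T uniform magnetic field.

ω = |q|B/m.
ω = (1.602×10⁻¹⁹)(0.151)/3.322×10⁻²⁷ ≈ 7.28×10⁶ rad/s.

ω ≈ 7.28×10⁶ rad/s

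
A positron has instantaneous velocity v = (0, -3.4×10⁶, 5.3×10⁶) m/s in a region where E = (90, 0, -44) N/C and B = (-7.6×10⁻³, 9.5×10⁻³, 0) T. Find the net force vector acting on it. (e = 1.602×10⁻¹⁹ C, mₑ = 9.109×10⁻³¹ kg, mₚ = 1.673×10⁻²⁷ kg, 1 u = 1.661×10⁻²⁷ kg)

F ≈ (-8.05×10⁻¹⁵, -6.45×10⁻¹⁵, -4.15×10⁻¹⁵) N

v×B = (-5.04×10⁴, -4.03×10⁴, -2.58×10⁴) N/C.
E + v×B = (-5.03×10⁴, -4.03×10⁴, -2.59×10⁴) N/C.
F = q(E + v×B) = (1.602×10⁻¹⁹ C)·(-5.03×10⁴, -4.03×10⁴, -2.59×10⁴) = (-8.05×10⁻¹⁵, -6.45×10⁻¹⁵, -4.15×10⁻¹⁵) N.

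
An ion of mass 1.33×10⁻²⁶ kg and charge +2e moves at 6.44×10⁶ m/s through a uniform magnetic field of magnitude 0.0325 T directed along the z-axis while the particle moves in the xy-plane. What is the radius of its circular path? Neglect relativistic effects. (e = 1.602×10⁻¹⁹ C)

r ≈ 8.23 m

The magnetic force provides the centripetal force: |q|vB = mv²/r.
r = mv/(|q|B) = (1.33×10⁻²⁶)(6.44×10⁶)/((3.204×10⁻¹⁹)(0.0325)) ≈ 8.23 m.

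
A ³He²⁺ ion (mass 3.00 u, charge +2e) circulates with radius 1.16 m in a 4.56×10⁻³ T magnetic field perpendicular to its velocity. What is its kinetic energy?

KE ≈ 2.88×10⁻¹⁶ J

v = |q|Br/m, then KE = ½mv² = (qBr)²/(2m).
v = (3.204×10⁻¹⁹)(4.56×10⁻³)(1.16)/4.983×10⁻²⁷ ≈ 3.401×10⁵ m/s.
KE = ½(4.983×10⁻²⁷)(3.401×10⁵)² ≈ 2.88×10⁻¹⁶ J.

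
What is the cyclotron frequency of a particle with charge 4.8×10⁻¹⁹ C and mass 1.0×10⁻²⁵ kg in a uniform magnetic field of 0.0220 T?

f = |q|B/(2πm).
f = (4.8×10⁻¹⁹)(0.0220)/(2π·1.0×10⁻²⁵) ≈ 1.68×10⁴ Hz.

f ≈ 1.68×10⁴ Hz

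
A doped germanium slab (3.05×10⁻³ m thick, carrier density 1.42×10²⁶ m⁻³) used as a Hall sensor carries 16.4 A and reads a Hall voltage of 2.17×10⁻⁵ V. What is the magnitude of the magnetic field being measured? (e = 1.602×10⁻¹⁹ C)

From V_H = IB/(n e t), B = V_H n e t / I.
B = (2.17×10⁻⁵)(1.42×10²⁶)(1.602×10⁻¹⁹)(3.05×10⁻³)/16.4 ≈ 0.0918 T.

B ≈ 0.0918 T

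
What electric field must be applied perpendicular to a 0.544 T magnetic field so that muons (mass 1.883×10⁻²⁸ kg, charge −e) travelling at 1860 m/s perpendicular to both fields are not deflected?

E = 1010 V/m

For straight-line motion qE = qvB, so E = vB.
E = 1860 × 0.544 = 1010 V/m.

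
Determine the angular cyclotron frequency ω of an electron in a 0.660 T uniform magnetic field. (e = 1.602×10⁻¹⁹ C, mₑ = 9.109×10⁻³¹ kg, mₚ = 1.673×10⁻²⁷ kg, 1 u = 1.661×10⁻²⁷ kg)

ω ≈ 1.16×10¹¹ rad/s

ω = |q|B/m.
ω = (1.602×10⁻¹⁹)(0.660)/9.109×10⁻³¹ ≈ 1.16×10¹¹ rad/s.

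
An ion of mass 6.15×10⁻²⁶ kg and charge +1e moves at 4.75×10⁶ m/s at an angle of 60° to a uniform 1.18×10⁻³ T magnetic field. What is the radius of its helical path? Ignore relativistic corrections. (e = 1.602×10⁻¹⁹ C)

v⊥ = v sinθ = 4.75×10⁶·sin60° ≈ 4.114×10⁶ m/s.
r = m v⊥/(|q|B) = (6.15×10⁻²⁶)(4.114×10⁶)/((1.602×10⁻¹⁹)(1.18×10⁻³)) ≈ 1340 m.

r ≈ 1340 m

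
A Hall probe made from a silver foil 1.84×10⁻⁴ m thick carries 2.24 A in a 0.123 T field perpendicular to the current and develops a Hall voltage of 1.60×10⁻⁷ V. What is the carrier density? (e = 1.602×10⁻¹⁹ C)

n ≈ 5.84×10²⁸ m⁻³

From V_H = IB/(n e t), n = IB/(V_H e t).
n = (2.24)(0.123)/((1.60×10⁻⁷)(1.602×10⁻¹⁹)(1.84×10⁻⁴)) ≈ 5.84×10²⁸ m⁻³.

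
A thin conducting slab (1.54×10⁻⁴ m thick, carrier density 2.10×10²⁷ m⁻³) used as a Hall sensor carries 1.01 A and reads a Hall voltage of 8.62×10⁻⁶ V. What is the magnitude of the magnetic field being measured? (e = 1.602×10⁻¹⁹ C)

B ≈ 0.442 T

From V_H = IB/(n e t), B = V_H n e t / I.
B = (8.62×10⁻⁶)(2.10×10²⁷)(1.602×10⁻¹⁹)(1.54×10⁻⁴)/1.01 ≈ 0.442 T.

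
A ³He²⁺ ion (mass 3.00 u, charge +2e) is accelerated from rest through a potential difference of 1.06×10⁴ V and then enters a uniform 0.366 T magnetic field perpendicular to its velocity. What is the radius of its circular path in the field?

r ≈ 0.0496 m

Acceleration: |q|V = ½mv² ⇒ v = √(2|q|V/m) = √(2·3.204×10⁻¹⁹·1.06×10⁴/4.983×10⁻²⁷) ≈ 1.168×10⁶ m/s.
In the field: r = mv/(|q|B) = (4.983×10⁻²⁷)(1.168×10⁶)/((3.204×10⁻¹⁹)(0.366)) ≈ 0.0496 m.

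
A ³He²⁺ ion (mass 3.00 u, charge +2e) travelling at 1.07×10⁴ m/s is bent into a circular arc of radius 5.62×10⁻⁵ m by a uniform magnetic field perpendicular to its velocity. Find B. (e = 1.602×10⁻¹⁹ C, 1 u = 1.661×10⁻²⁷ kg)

B ≈ 2.96 T

From |q|vB = mv²/r, B = mv/(|q|r).
B = (4.983×10⁻²⁷)(1.07×10⁴)/((3.204×10⁻¹⁹)(5.62×10⁻⁵)) ≈ 2.96 T.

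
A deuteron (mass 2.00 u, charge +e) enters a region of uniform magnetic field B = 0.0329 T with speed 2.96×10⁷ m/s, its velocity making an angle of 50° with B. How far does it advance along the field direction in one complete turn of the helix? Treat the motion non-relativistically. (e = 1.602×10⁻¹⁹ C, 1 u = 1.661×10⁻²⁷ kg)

p ≈ 75.3 m

v∥ = v cosθ = 2.96×10⁷·cos50° ≈ 1.903×10⁷ m/s.
T = 2πm/(|q|B) = 2π(3.322×10⁻²⁷)/((1.602×10⁻¹⁹)(0.0329)) ≈ 3.960×10⁻⁶ s.
pitch = v∥ T = (1.903×10⁷)(3.960×10⁻⁶) ≈ 75.3 m.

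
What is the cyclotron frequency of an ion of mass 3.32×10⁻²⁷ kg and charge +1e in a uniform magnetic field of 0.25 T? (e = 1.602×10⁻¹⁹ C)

f = |q|B/(2πm).
f = (1.602×10⁻¹⁹)(0.25)/(2π·3.32×10⁻²⁷) ≈ 1.9×10⁶ Hz.

f ≈ 1.9×10⁶ Hz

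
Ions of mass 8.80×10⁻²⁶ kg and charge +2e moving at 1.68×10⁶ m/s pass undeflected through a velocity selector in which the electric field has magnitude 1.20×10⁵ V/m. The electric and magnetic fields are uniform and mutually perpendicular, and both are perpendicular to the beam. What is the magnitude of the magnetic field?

B = 0.0714 T

Balance of forces in the selector: qE = qvB ⇒ B = E/v.
B = 1.20×10⁵/1.68×10⁶ = 0.0714 T.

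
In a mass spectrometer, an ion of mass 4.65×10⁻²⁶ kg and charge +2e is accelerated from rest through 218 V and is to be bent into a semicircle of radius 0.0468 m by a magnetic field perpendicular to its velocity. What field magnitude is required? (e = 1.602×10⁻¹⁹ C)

v = √(2|q|V/m) = √(2·3.204×10⁻¹⁹·218/4.65×10⁻²⁶) ≈ 5.481×10⁴ m/s.
B = mv/(|q|r) = (4.65×10⁻²⁶)(5.481×10⁴)/((3.204×10⁻¹⁹)(0.0468)) ≈ 0.170 T.

B ≈ 0.170 T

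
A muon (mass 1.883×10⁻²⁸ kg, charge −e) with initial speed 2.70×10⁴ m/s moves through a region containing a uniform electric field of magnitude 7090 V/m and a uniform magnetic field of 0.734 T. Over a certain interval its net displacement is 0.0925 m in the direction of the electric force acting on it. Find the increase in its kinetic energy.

The magnetic force is always ⟂ v and does no work; only the electric force changes KE.
ΔKE = F_E · d = |q|E d = (1.602×10⁻¹⁹)(7090)(0.0925) ≈ 1.05×10⁻¹⁶ J.

ΔKE ≈ 1.05×10⁻¹⁶ J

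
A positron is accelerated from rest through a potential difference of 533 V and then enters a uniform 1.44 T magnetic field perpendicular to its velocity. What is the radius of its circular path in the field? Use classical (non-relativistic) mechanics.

r ≈ 5.41×10⁻⁵ m

Acceleration: |q|V = ½mv² ⇒ v = √(2|q|V/m) = √(2·1.602×10⁻¹⁹·533/9.109×10⁻³¹) ≈ 1.369×10⁷ m/s.
In the field: r = mv/(|q|B) = (9.109×10⁻³¹)(1.369×10⁷)/((1.602×10⁻¹⁹)(1.44)) ≈ 5.41×10⁻⁵ m.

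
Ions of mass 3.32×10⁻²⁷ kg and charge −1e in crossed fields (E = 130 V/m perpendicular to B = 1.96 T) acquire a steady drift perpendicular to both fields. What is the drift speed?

The E×B drift speed is v_d = E/B.
v_d = 130/1.96 = 66.3 m/s.

v_d ≈ 66.3 m/s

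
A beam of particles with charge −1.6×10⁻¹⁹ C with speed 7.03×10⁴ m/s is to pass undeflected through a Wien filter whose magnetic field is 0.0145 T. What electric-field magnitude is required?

E = 1020 V/m

For straight-line motion qE = qvB, so E = vB.
E = 7.03×10⁴ × 0.0145 = 1020 V/m.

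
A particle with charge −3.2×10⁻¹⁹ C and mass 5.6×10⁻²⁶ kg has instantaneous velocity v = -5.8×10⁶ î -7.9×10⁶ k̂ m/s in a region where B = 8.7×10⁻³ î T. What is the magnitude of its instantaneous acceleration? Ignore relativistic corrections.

v×B = (0, -6.87×10⁴, 0) N/C.
F = q v×B = (−3.2×10⁻¹⁹ C)·(0, -6.87×10⁴, 0) = (0, 2.20×10⁻¹⁴, 0) N.
|a| = |F|/m = 2.199×10⁻¹⁴/5.6×10⁻²⁶ ≈ 3.93×10¹¹ m/s².

|a| ≈ 3.93×10¹¹ m/s²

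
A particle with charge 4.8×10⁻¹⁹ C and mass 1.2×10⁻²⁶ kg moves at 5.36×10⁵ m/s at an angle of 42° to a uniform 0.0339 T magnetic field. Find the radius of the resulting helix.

r ≈ 0.264 m

v⊥ = v sinθ = 5.36×10⁵·sin42° ≈ 3.587×10⁵ m/s.
r = m v⊥/(|q|B) = (1.2×10⁻²⁶)(3.587×10⁵)/((4.8×10⁻¹⁹)(0.0339)) ≈ 0.264 m.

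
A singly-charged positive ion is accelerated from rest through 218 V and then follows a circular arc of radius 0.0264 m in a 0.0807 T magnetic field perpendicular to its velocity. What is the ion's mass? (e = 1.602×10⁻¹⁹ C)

Combine |q|V = ½mv² and r = mv/(|q|B): eliminate v to get m = qB²r²/(2V).
m = (1.602×10⁻¹⁹)(0.0807)²(0.0264)²/(2·218) ≈ 1.67×10⁻²⁷ kg.

m ≈ 1.67×10⁻²⁷ kg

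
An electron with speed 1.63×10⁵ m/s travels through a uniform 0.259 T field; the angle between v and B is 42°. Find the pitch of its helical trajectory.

v∥ = v cosθ = 1.63×10⁵·cos42° ≈ 1.211×10⁵ m/s.
T = 2πm/(|q|B) = 2π(9.109×10⁻³¹)/((1.602×10⁻¹⁹)(0.259)) ≈ 1.379×10⁻¹⁰ s.
pitch = v∥ T = (1.211×10⁵)(1.379×10⁻¹⁰) ≈ 1.67×10⁻⁵ m.

p ≈ 1.67×10⁻⁵ m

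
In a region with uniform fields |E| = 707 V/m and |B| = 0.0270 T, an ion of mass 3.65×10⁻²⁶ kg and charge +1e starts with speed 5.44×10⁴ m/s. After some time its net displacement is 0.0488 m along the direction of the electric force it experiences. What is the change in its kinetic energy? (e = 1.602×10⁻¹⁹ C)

ΔKE ≈ 5.53×10⁻¹⁸ J

The magnetic force is always ⟂ v and does no work; only the electric force changes KE.
ΔKE = F_E · d = |q|E d = (1.602×10⁻¹⁹)(707)(0.0488) ≈ 5.53×10⁻¹⁸ J.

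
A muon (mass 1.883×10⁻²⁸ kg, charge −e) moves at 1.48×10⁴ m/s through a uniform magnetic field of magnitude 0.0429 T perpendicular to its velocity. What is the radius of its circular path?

The magnetic force provides the centripetal force: |q|vB = mv²/r.
r = mv/(|q|B) = (1.883×10⁻²⁸)(1.48×10⁴)/((1.602×10⁻¹⁹)(0.0429)) ≈ 4.06×10⁻⁴ m.

r ≈ 4.06×10⁻⁴ m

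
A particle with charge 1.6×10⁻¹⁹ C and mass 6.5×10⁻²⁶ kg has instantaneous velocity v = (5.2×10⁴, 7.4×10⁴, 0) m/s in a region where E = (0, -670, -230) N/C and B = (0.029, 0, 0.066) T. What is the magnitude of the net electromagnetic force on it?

|F| ≈ 1.09×10⁻¹⁵ N

v×B = (4880, -3430, -2150) N/C.
E + v×B = (4880, -4100, -2380) N/C.
F = q(E + v×B) = (1.6×10⁻¹⁹ C)·(4880, -4100, -2380) = (7.81×10⁻¹⁶, -6.56×10⁻¹⁶, -3.80×10⁻¹⁶) N.
|F| = 1.09×10⁻¹⁵ N.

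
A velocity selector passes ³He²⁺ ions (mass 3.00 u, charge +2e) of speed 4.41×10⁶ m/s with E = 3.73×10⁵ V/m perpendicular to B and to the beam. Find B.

Balance of forces in the selector: qE = qvB ⇒ B = E/v.
B = 3.73×10⁵/4.41×10⁶ = 0.0846 T.

B = 0.0846 T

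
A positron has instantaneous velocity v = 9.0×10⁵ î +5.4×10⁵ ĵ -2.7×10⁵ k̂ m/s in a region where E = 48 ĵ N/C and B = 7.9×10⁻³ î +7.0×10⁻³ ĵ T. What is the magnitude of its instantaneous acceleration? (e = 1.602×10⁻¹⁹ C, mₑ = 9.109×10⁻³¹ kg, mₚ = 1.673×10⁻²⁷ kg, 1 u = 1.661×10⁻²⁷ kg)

|a| ≈ 6.11×10¹⁴ m/s²

v×B = (1890, -2130, 2030) N/C.
E + v×B = (1890, -2080, 2030) N/C.
F = q(E + v×B) = (1.602×10⁻¹⁹ C)·(1890, -2080, 2030) = (3.03×10⁻¹⁶, -3.34×10⁻¹⁶, 3.26×10⁻¹⁶) N.
|a| = |F|/m = 5.563×10⁻¹⁶/9.109×10⁻³¹ ≈ 6.11×10¹⁴ m/s².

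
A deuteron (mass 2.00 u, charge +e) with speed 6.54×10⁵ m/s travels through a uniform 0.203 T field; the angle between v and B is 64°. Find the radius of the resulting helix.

v⊥ = v sinθ = 6.54×10⁵·sin64° ≈ 5.878×10⁵ m/s.
r = m v⊥/(|q|B) = (3.322×10⁻²⁷)(5.878×10⁵)/((1.602×10⁻¹⁹)(0.203)) ≈ 0.0600 m.

r ≈ 0.0600 m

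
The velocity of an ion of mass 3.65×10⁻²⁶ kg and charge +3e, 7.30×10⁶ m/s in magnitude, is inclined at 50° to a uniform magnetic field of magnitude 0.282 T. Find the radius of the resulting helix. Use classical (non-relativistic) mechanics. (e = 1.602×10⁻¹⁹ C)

r ≈ 1.51 m

v⊥ = v sinθ = 7.30×10⁶·sin50° ≈ 5.592×10⁶ m/s.
r = m v⊥/(|q|B) = (3.65×10⁻²⁶)(5.592×10⁶)/((4.806×10⁻¹⁹)(0.282)) ≈ 1.51 m.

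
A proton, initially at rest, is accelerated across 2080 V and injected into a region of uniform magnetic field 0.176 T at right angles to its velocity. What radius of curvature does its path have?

Acceleration: |q|V = ½mv² ⇒ v = √(2|q|V/m) = √(2·1.602×10⁻¹⁹·2080/1.673×10⁻²⁷) ≈ 6.311×10⁵ m/s.
In the field: r = mv/(|q|B) = (1.673×10⁻²⁷)(6.311×10⁵)/((1.602×10⁻¹⁹)(0.176)) ≈ 0.0374 m.

r ≈ 0.0374 m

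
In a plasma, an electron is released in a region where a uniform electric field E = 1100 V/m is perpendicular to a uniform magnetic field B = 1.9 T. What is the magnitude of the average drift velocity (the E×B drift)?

v_d ≈ 580 m/s

The steady drift has the magnetic force balancing the electric force, so v_d = E/B.
v_d = 1100/1.9 = 580 m/s.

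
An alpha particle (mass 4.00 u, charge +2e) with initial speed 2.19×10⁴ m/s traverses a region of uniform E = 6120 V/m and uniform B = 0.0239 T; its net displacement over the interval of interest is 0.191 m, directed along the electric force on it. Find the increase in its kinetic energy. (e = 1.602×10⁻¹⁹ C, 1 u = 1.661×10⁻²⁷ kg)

The magnetic force is always ⟂ v and does no work; only the electric force changes KE.
ΔKE = F_E · d = |q|E d = (3.204×10⁻¹⁹)(6120)(0.191) ≈ 3.75×10⁻¹⁶ J.

ΔKE ≈ 3.75×10⁻¹⁶ J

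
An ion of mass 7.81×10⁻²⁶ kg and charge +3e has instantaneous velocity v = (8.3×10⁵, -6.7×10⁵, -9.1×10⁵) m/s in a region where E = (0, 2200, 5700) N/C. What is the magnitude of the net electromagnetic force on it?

|F| ≈ 2.94×10⁻¹⁵ N

Only an electric field acts, so F = qE = (4.806×10⁻¹⁹ C)·(0, 2200, 5700) = (0, 1.06×10⁻¹⁵, 2.74×10⁻¹⁵) N.
|F| = 2.94×10⁻¹⁵ N.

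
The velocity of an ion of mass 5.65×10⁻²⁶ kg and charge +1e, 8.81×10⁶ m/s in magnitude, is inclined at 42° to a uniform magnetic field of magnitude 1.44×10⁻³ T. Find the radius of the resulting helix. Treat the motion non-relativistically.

r ≈ 1440 m

v⊥ = v sinθ = 8.81×10⁶·sin42° ≈ 5.895×10⁶ m/s.
r = m v⊥/(|q|B) = (5.65×10⁻²⁶)(5.895×10⁶)/((1.602×10⁻¹⁹)(1.44×10⁻³)) ≈ 1440 m.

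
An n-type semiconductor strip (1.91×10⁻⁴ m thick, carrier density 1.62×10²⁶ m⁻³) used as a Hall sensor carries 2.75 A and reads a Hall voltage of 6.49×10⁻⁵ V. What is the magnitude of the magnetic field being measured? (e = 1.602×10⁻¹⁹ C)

From V_H = IB/(n e t), B = V_H n e t / I.
B = (6.49×10⁻⁵)(1.62×10²⁶)(1.602×10⁻¹⁹)(1.91×10⁻⁴)/2.75 ≈ 0.117 T.

B ≈ 0.117 T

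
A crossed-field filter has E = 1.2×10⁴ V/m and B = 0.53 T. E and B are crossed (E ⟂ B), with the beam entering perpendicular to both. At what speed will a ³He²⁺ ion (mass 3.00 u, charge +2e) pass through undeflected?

For undeflected motion the electric and magnetic forces balance: qE = qvB.
v = E/B = 1.2×10⁴/0.53 = 2.3×10⁴ m/s.

v = 2.3×10⁴ m/s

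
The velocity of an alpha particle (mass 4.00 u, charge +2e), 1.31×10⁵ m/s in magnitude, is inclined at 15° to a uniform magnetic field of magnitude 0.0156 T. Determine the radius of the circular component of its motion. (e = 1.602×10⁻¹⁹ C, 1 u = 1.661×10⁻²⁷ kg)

r ≈ 0.0451 m

v⊥ = v sinθ = 1.31×10⁵·sin15° ≈ 3.391×10⁴ m/s.
r = m v⊥/(|q|B) = (6.644×10⁻²⁷)(3.391×10⁴)/((3.204×10⁻¹⁹)(0.0156)) ≈ 0.0451 m.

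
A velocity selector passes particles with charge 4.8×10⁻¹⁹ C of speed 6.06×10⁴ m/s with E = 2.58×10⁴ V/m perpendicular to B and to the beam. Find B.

B = 0.426 T

Balance of forces in the selector: qE = qvB ⇒ B = E/v.
B = 2.58×10⁴/6.06×10⁴ = 0.426 T.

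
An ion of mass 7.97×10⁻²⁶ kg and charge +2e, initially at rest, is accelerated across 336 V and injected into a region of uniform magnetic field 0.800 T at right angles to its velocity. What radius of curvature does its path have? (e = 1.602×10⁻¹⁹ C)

r ≈ 0.0162 m

Acceleration: |q|V = ½mv² ⇒ v = √(2|q|V/m) = √(2·3.204×10⁻¹⁹·336/7.97×10⁻²⁶) ≈ 5.198×10⁴ m/s.
In the field: r = mv/(|q|B) = (7.97×10⁻²⁶)(5.198×10⁴)/((3.204×10⁻¹⁹)(0.800)) ≈ 0.0162 m.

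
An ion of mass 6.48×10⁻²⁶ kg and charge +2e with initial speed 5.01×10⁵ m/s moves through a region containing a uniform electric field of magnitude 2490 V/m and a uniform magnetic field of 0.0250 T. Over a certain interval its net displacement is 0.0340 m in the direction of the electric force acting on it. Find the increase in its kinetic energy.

The magnetic force is always ⟂ v and does no work; only the electric force changes KE.
ΔKE = F_E · d = |q|E d = (3.204×10⁻¹⁹)(2490)(0.0340) ≈ 2.71×10⁻¹⁷ J.

ΔKE ≈ 2.71×10⁻¹⁷ J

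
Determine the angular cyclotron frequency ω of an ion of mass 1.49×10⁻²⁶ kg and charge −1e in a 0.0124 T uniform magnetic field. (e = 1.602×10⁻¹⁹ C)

ω = |q|B/m.
ω = (1.602×10⁻¹⁹)(0.0124)/1.49×10⁻²⁶ ≈ 1.33×10⁵ rad/s.

ω ≈ 1.33×10⁵ rad/s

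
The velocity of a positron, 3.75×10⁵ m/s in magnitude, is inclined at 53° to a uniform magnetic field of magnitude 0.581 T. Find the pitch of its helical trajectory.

v∥ = v cosθ = 3.75×10⁵·cos53° ≈ 2.257×10⁵ m/s.
T = 2πm/(|q|B) = 2π(9.109×10⁻³¹)/((1.602×10⁻¹⁹)(0.581)) ≈ 6.149×10⁻¹¹ s.
pitch = v∥ T = (2.257×10⁵)(6.149×10⁻¹¹) ≈ 1.39×10⁻⁵ m.

p ≈ 1.39×10⁻⁵ m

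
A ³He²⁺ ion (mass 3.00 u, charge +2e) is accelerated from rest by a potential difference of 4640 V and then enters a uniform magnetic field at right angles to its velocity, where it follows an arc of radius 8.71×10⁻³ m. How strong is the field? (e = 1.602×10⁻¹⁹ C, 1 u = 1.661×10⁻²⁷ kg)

v = √(2|q|V/m) = √(2·3.204×10⁻¹⁹·4640/4.983×10⁻²⁷) ≈ 7.725×10⁵ m/s.
B = mv/(|q|r) = (4.983×10⁻²⁷)(7.725×10⁵)/((3.204×10⁻¹⁹)(8.71×10⁻³)) ≈ 1.38 T.

B ≈ 1.38 T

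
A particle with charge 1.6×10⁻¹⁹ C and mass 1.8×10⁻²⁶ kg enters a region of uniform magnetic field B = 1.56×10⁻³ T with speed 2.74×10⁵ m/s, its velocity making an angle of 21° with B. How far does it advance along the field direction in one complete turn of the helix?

v∥ = v cosθ = 2.74×10⁵·cos21° ≈ 2.558×10⁵ m/s.
T = 2πm/(|q|B) = 2π(1.8×10⁻²⁶)/((1.6×10⁻¹⁹)(1.56×10⁻³)) ≈ 4.531×10⁻⁴ s.
pitch = v∥ T = (2.558×10⁵)(4.531×10⁻⁴) ≈ 116 m.

p ≈ 116 m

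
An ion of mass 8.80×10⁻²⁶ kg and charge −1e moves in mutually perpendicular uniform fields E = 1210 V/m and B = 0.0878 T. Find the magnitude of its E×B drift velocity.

v_d ≈ 1.38×10⁴ m/s

The E×B drift speed is v_d = E/B.
v_d = 1210/0.0878 = 1.38×10⁴ m/s.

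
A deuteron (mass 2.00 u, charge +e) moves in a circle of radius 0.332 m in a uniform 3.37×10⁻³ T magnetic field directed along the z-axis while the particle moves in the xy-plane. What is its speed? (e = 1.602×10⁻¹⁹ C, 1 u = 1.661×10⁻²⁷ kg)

From |q|vB = mv²/r, v = |q|Br/m.
v = (1.602×10⁻¹⁹)(3.37×10⁻³)(0.332)/3.322×10⁻²⁷ ≈ 5.40×10⁴ m/s.

v ≈ 5.40×10⁴ m/s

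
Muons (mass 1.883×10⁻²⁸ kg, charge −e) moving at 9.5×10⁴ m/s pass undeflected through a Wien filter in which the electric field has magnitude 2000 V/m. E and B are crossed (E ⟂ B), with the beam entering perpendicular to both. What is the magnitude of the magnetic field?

Balance of forces in the selector: qE = qvB ⇒ B = E/v.
B = 2000/9.5×10⁴ = 0.021 T.

B = 0.021 T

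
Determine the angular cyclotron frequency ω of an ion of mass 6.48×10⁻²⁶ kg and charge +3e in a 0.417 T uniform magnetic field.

ω = |q|B/m.
ω = (4.806×10⁻¹⁹)(0.417)/6.48×10⁻²⁶ ≈ 3.09×10⁶ rad/s.

ω ≈ 3.09×10⁶ rad/s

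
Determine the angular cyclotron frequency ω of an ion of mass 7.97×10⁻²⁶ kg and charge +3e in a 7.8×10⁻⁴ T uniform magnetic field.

ω ≈ 4700 rad/s

ω = |q|B/m.
ω = (4.806×10⁻¹⁹)(7.8×10⁻⁴)/7.97×10⁻²⁶ ≈ 4700 rad/s.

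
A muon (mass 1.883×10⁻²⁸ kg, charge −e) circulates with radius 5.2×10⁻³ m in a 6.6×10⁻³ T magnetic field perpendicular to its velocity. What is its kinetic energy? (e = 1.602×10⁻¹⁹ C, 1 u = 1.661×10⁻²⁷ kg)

v = |q|Br/m, then KE = ½mv² = (qBr)²/(2m).
v = (1.602×10⁻¹⁹)(6.6×10⁻³)(5.2×10⁻³)/1.883×10⁻²⁸ ≈ 2.920×10⁴ m/s.
KE = ½(1.883×10⁻²⁸)(2.920×10⁴)² ≈ 8.0×10⁻²⁰ J = 0.50 eV.

KE ≈ 0.50 eV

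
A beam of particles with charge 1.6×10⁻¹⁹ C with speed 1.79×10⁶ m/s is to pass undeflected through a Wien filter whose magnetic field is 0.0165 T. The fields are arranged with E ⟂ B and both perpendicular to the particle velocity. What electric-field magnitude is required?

For straight-line motion qE = qvB, so E = vB.
E = 1.79×10⁶ × 0.0165 = 2.95×10⁴ V/m.

E = 2.95×10⁴ V/m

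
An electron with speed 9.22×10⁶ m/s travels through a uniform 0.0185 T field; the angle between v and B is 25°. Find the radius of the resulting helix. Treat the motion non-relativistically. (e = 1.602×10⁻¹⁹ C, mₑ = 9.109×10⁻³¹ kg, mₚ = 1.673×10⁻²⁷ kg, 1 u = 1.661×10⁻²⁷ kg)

r ≈ 1.20×10⁻³ m

v⊥ = v sinθ = 9.22×10⁶·sin25° ≈ 3.897×10⁶ m/s.
r = m v⊥/(|q|B) = (9.109×10⁻³¹)(3.897×10⁶)/((1.602×10⁻¹⁹)(0.0185)) ≈ 1.20×10⁻³ m.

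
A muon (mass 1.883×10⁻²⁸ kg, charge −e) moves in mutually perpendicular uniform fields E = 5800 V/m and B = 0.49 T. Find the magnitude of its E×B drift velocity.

v_d ≈ 1.2×10⁴ m/s

In crossed fields the guiding centre drifts at v_d = |E×B|/B² = E/B, independent of charge and mass.
v_d = 5800/0.49 = 1.2×10⁴ m/s.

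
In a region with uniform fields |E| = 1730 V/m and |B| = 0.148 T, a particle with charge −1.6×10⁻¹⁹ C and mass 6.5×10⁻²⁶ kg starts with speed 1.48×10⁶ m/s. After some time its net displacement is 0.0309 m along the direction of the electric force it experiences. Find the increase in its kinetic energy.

ΔKE ≈ 8.55×10⁻¹⁸ J

The magnetic force is always ⟂ v and does no work; only the electric force changes KE.
ΔKE = F_E · d = |q|E d = (1.6×10⁻¹⁹)(1730)(0.0309) ≈ 8.55×10⁻¹⁸ J.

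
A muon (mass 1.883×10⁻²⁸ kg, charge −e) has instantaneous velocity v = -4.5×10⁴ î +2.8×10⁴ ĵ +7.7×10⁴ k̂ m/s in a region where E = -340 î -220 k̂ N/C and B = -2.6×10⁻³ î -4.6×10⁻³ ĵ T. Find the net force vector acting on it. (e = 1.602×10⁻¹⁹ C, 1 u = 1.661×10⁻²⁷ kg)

v×B = (354, -200, 280) N/C.
E + v×B = (14.2, -200, 59.8) N/C.
F = q(E + v×B) = (−1.602×10⁻¹⁹ C)·(14.2, -200, 59.8) = (-2.27×10⁻¹⁸, 3.21×10⁻¹⁷, -9.58×10⁻¹⁸) N.

F ≈ (-2.27×10⁻¹⁸, 3.21×10⁻¹⁷, -9.58×10⁻¹⁸) N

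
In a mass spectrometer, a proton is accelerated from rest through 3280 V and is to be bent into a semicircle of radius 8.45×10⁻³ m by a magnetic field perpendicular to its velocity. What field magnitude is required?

v = √(2|q|V/m) = √(2·1.602×10⁻¹⁹·3280/1.673×10⁻²⁷) ≈ 7.926×10⁵ m/s.
B = mv/(|q|r) = (1.673×10⁻²⁷)(7.926×10⁵)/((1.602×10⁻¹⁹)(8.45×10⁻³)) ≈ 0.980 T.

B ≈ 0.980 T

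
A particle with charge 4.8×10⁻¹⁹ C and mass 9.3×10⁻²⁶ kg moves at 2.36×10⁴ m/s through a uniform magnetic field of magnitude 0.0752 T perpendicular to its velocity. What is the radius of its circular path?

The magnetic force provides the centripetal force: |q|vB = mv²/r.
r = mv/(|q|B) = (9.3×10⁻²⁶)(2.36×10⁴)/((4.8×10⁻¹⁹)(0.0752)) ≈ 0.0608 m.

r ≈ 0.0608 m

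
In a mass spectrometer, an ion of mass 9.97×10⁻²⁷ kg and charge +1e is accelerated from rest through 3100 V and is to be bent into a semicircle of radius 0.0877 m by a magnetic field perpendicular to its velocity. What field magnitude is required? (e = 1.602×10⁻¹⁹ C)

v = √(2|q|V/m) = √(2·1.602×10⁻¹⁹·3100/9.97×10⁻²⁷) ≈ 3.156×10⁵ m/s.
B = mv/(|q|r) = (9.97×10⁻²⁷)(3.156×10⁵)/((1.602×10⁻¹⁹)(0.0877)) ≈ 0.224 T.

B ≈ 0.224 T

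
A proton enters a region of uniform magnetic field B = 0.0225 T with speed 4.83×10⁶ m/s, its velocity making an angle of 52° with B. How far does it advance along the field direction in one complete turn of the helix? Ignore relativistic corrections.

p ≈ 8.67 m

v∥ = v cosθ = 4.83×10⁶·cos52° ≈ 2.974×10⁶ m/s.
T = 2πm/(|q|B) = 2π(1.673×10⁻²⁷)/((1.602×10⁻¹⁹)(0.0225)) ≈ 2.916×10⁻⁶ s.
pitch = v∥ T = (2.974×10⁶)(2.916×10⁻⁶) ≈ 8.67 m.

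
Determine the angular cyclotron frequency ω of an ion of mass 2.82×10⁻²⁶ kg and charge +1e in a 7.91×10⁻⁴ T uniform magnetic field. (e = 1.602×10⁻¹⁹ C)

ω ≈ 4490 rad/s

ω = |q|B/m.
ω = (1.602×10⁻¹⁹)(7.91×10⁻⁴)/2.82×10⁻²⁶ ≈ 4490 rad/s.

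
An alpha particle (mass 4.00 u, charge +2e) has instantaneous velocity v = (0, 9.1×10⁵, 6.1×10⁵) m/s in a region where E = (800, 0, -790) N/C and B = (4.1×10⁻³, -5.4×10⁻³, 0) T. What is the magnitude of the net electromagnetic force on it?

|F| ≈ 2.11×10⁻¹⁵ N

v×B = (3290, 2500, -3730) N/C.
E + v×B = (4090, 2500, -4520) N/C.
F = q(E + v×B) = (3.204×10⁻¹⁹ C)·(4090, 2500, -4520) = (1.31×10⁻¹⁵, 8.01×10⁻¹⁶, -1.45×10⁻¹⁵) N.
|F| = 2.11×10⁻¹⁵ N.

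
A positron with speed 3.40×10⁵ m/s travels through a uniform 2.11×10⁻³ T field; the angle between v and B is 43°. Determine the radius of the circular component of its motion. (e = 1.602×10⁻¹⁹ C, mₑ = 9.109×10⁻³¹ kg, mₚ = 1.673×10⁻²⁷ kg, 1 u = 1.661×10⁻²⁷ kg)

v⊥ = v sinθ = 3.40×10⁵·sin43° ≈ 2.319×10⁵ m/s.
r = m v⊥/(|q|B) = (9.109×10⁻³¹)(2.319×10⁵)/((1.602×10⁻¹⁹)(2.11×10⁻³)) ≈ 6.25×10⁻⁴ m.

r ≈ 6.25×10⁻⁴ m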